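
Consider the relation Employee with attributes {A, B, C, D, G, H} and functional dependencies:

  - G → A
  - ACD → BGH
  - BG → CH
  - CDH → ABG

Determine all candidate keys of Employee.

Attribute D never appears on the right-hand side of any dependency, so D must belong to every candidate key.
{D}⁺ = {D}, which is not all of the schema, so we must add further attributes.
{A, C, D}⁺: ACD→BGH adds B, G, H → {A, B, C, D, G, H}.
{B, D, G}⁺: G→A adds A; BG→CH adds C, H → {A, B, C, D, G, H}.
{C, D, G}⁺: G→A adds A; ACD→BGH adds B, H → {A, B, C, D, G, H}.
{C, D, H}⁺: CDH→ABG adds A, B, G → {A, B, C, D, G, H}.

ACD, BDG, CDG, CDH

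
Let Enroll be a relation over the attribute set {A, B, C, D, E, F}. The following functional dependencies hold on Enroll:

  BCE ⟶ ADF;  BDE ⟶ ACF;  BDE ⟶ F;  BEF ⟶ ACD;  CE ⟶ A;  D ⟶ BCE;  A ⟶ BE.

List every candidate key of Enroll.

{D}⁺: D→BCE adds B, C, E; BCE→ADF adds A, F → {A, B, C, D, E, F}.
{A, C}⁺: A→BE adds B, E; BCE→ADF adds D, F → {A, B, C, D, E, F}.
{A, F}⁺: A→BE adds B, E; BEF→ACD adds C, D → {A, B, C, D, E, F}.
{C, E}⁺: CE→A adds A; A→BE adds B; BCE→ADF adds D, F → {A, B, C, D, E, F}.
{B, E, F}⁺: BEF→ACD adds A, C, D → {A, B, C, D, E, F}.
Any other superkey contains one of these as a subset, so there are no further candidate keys.

D, AC, AF, CE, BEF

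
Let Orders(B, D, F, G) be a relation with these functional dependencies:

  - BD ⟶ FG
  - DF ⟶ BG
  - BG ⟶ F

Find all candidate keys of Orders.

Attribute D never appears on the right-hand side of any dependency, so D must belong to every candidate key.
{D}⁺ = {D}, which is not all of the schema, so we must add further attributes.
{B, D}⁺: BD→FG adds F, G → {B, D, F, G}.
{D, F}⁺: DF→BG adds B, G → {B, D, F, G}.
Any other superkey contains one of these as a subset, so there are no further candidate keys.

{B, D}, {D, F}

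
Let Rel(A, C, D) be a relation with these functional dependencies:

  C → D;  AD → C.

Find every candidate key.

{A, C}, {A, D}

Attribute A never appears on the right-hand side of any dependency, so A must belong to every candidate key.
{A}⁺ = {A}, which is not all of the schema, so we must add further attributes.
{A, C}⁺: C→D adds D → {A, C, D}. Minimal: {C}⁺ = {C, D}; {A}⁺ = {A} — none reach the full schema.
{A, D}⁺: AD→C adds C → {A, C, D}. Minimal: {D}⁺ = {D}; {A}⁺ = {A} — none reach the full schema.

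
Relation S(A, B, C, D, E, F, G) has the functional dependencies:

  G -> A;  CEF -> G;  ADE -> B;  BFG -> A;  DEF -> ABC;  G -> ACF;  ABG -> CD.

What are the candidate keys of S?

{B, E, G}; {D, E, F}; {D, E, G}; {B, C, E, F}

{B, E, G}⁺: G→A adds A; G→ACF adds C, F; ABG→CD adds D → {A, B, C, D, E, F, G}. Minimal: {E, G}⁺ = {A, C, E, F, G}; {B, G}⁺ = {A, B, C, D, F, G}; {B, E}⁺ = {B, E} — none reach the full schema.
{D, E, F}⁺: DEF→ABC adds A, B, C; CEF→G adds G → {A, B, C, D, E, F, G}. Minimal: {E, F}⁺ = {E, F}; {D, F}⁺ = {D, F}; {D, E}⁺ = {D, E} — none reach the full schema.
{D, E, G}⁺: G→A adds A; ADE→B adds B; G→ACF adds C, F → {A, B, C, D, E, F, G}. Minimal: {E, G}⁺ = {A, C, E, F, G}; {D, G}⁺ = {A, C, D, F, G}; {D, E}⁺ = {D, E} — none reach the full schema.
{B, C, E, F}⁺: CEF→G adds G; BFG→A adds A; ABG→CD adds D → {A, B, C, D, E, F, G}. Minimal: {C, E, F}⁺ = {A, C, E, F, G}; {B, E, F}⁺ = {B, E, F}; {B, C, F}⁺ = {B, C, F}; … — none reach the full schema.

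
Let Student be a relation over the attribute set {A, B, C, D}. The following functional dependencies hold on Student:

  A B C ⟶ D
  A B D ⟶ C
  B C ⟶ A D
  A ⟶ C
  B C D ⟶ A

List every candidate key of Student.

{A, B}⁺: A→C adds C; ABC→D adds D → {A, B, C, D}. Minimal: {B}⁺ = {B}; {A}⁺ = {A, C} — none reach the full schema.
{B, C}⁺: BC→AD adds A, D → {A, B, C, D}. Minimal: {C}⁺ = {C}; {B}⁺ = {B} — none reach the full schema.
Any other superkey contains one of these as a subset, so there are no further candidate keys.

(A, B); (B, C)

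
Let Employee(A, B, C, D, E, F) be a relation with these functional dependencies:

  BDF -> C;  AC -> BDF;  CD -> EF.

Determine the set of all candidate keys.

{A, C}, {A, B, D, F}

Attribute A never appears on the right-hand side of any dependency, so A must belong to every candidate key.
{A}⁺ = {A}, which is not all of the schema, so we must add further attributes.
{A, C}⁺: AC→BDF adds B, D, F; CD→EF adds E → {A, B, C, D, E, F}. Minimal: {C}⁺ = {C}; {A}⁺ = {A} — none reach the full schema.
{A, B, D, F}⁺: BDF→C adds C; CD→EF adds E → {A, B, C, D, E, F}. Minimal: {B, D, F}⁺ = {B, C, D, E, F}; {A, D, F}⁺ = {A, D, F}; {A, B, F}⁺ = {A, B, F}; … — none reach the full schema.
Any other superkey contains one of these as a subset, so there are no further candidate keys.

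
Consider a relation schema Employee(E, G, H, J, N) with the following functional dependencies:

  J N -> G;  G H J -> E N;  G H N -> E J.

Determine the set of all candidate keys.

{G, H, J}, {G, H, N}, {H, J, N}

Attribute H never appears on the right-hand side of any dependency, so H must belong to every candidate key.
{H}⁺ = {H}, which is not all of the schema, so we must add further attributes.
{G, H, J}⁺: GHJ→EN adds E, N → {E, G, H, J, N}.
{G, H, N}⁺: GHN→EJ adds E, J → {E, G, H, J, N}.
{H, J, N}⁺: JN→G adds G; GHJ→EN adds E → {E, G, H, J, N}.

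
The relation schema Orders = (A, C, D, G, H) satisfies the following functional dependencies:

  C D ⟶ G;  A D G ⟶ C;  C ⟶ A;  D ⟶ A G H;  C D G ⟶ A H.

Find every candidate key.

{D}

Attribute D never appears on the right-hand side of any dependency, so D must belong to every candidate key.
{D}⁺ = {A, C, D, G, H}, which is all of the schema, so {D} is the only candidate key.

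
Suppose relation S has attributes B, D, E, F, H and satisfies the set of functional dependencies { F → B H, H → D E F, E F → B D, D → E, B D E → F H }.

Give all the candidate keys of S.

{F}⁺: F→BH adds B, H; H→DEF adds D, E → {B, D, E, F, H}.
{H}⁺: H→DEF adds D, E, F; EF→BD adds B → {B, D, E, F, H}.
{B, D}⁺: D→E adds E; BDE→FH adds F, H → {B, D, E, F, H}.

{F}, {H}, {B, D}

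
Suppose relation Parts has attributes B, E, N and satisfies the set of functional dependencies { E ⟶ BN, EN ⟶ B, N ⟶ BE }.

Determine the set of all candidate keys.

{E}, {N}

{E}⁺: E→BN adds B, N → {B, E, N}.
{N}⁺: N→BE adds B, E → {B, E, N}.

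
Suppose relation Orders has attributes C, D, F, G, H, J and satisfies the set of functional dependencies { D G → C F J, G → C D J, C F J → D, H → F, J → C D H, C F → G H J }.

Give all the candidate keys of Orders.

{G}⁺: G→CDJ adds C, D, J; J→CDH adds H; DG→CFJ adds F → {C, D, F, G, H, J}.
{J}⁺: J→CDH adds C, D, H; H→F adds F; CF→GHJ adds G → {C, D, F, G, H, J}.
{C, F}⁺: CF→GHJ adds G, H, J; G→CDJ adds D → {C, D, F, G, H, J}.
{C, H}⁺: H→F adds F; CF→GHJ adds G, J; G→CDJ adds D → {C, D, F, G, H, J}.

G; J; CF; CH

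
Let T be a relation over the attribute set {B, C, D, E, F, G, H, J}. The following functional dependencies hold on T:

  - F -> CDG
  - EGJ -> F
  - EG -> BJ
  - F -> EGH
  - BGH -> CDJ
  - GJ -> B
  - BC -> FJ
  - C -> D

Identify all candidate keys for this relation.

{F}⁺: F→CDG adds C, D, G; F→EGH adds E, H; EG→BJ adds B, J → {B, C, D, E, F, G, H, J}.
{B, C}⁺: BC→FJ adds F, J; C→D adds D; F→CDG adds G; F→EGH adds E, H → {B, C, D, E, F, G, H, J}. Minimal: {C}⁺ = {C, D}; {B}⁺ = {B} — none reach the full schema.
{E, G}⁺: EG→BJ adds B, J; EGJ→F adds F; F→EGH adds H; BGH→CDJ adds C, D → {B, C, D, E, F, G, H, J}. Minimal: {G}⁺ = {G}; {E}⁺ = {E} — none reach the full schema.
{B, G, H}⁺: BGH→CDJ adds C, D, J; BC→FJ adds F; F→EGH adds E → {B, C, D, E, F, G, H, J}. Minimal: {G, H}⁺ = {G, H}; {B, H}⁺ = {B, H}; {B, G}⁺ = {B, G} — none reach the full schema.
{C, G, J}⁺: GJ→B adds B; BC→FJ adds F; C→D adds D; F→EGH adds E, H → {B, C, D, E, F, G, H, J}. Minimal: {G, J}⁺ = {B, G, J}; {C, J}⁺ = {C, D, J}; {C, G}⁺ = {C, D, G} — none reach the full schema.
{G, H, J}⁺: GJ→B adds B; BGH→CDJ adds C, D; BC→FJ adds F; F→EGH adds E → {B, C, D, E, F, G, H, J}. Minimal: {H, J}⁺ = {H, J}; {G, J}⁺ = {B, G, J}; {G, H}⁺ = {G, H} — none reach the full schema.
Any other superkey contains one of these as a subset, so there are no further candidate keys.

{F}; {B, C}; {E, G}; {B, G, H}; {C, G, J}; {G, H, J}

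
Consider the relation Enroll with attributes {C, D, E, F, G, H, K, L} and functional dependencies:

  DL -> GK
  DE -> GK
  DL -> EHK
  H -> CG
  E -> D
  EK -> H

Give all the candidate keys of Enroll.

{D, F, L}; {E, F, L}

Attributes F, L never appear on any right-hand side, so every candidate key must contain {F, L}.
{F, L}⁺ = {F, L}, which is not all of the schema, so we must add further attributes.
{D, F, L}⁺: DL→GK adds G, K; DL→EHK adds E, H; H→CG adds C → {C, D, E, F, G, H, K, L}. Minimal: {F, L}⁺ = {F, L}; {D, L}⁺ = {C, D, E, G, H, K, L}; {D, F}⁺ = {D, F} — none reach the full schema.
{E, F, L}⁺: E→D adds D; DL→GK adds G, K; DL→EHK adds H; H→CG adds C → {C, D, E, F, G, H, K, L}. Minimal: {F, L}⁺ = {F, L}; {E, L}⁺ = {C, D, E, G, H, K, L}; {E, F}⁺ = {C, D, E, F, G, H, K} — none reach the full schema.
Any other superkey contains one of these as a subset, so there are no further candidate keys.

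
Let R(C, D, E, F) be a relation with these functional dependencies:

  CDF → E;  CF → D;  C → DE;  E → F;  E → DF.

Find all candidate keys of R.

Attribute C never appears on the right-hand side of any dependency, so C must belong to every candidate key.
{C}⁺ = {C, D, E, F}, which is all of the schema, so {C} is the only candidate key.

C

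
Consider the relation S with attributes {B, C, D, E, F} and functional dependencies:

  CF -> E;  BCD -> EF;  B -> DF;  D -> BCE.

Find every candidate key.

{B}⁺: B→DF adds D, F; D→BCE adds C, E → {B, C, D, E, F}.
{D}⁺: D→BCE adds B, C, E; BCD→EF adds F → {B, C, D, E, F}.

{B}; {D}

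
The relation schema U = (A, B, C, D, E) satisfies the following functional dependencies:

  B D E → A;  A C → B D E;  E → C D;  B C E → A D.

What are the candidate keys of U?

{A, C}⁺: AC→BDE adds B, D, E → {A, B, C, D, E}. Minimal: {C}⁺ = {C}; {A}⁺ = {A} — none reach the full schema.
{A, E}⁺: E→CD adds C, D; AC→BDE adds B → {A, B, C, D, E}. Minimal: {E}⁺ = {C, D, E}; {A}⁺ = {A} — none reach the full schema.
{B, E}⁺: E→CD adds C, D; BCE→AD adds A → {A, B, C, D, E}. Minimal: {E}⁺ = {C, D, E}; {B}⁺ = {B} — none reach the full schema.
Any other superkey contains one of these as a subset, so there are no further candidate keys.

{A, C}, {A, E}, {B, E}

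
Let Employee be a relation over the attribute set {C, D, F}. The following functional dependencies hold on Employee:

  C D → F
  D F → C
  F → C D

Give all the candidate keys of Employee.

{F}; {C, D}

{F}⁺: F→CD adds C, D → {C, D, F}.
{C, D}⁺: CD→F adds F → {C, D, F}. Minimal: {D}⁺ = {D}; {C}⁺ = {C} — none reach the full schema.
Any other superkey contains one of these as a subset, so there are no further candidate keys.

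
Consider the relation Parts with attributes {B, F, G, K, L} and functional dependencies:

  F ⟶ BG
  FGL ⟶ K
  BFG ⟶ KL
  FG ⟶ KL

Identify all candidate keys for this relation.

{F}

Attribute F never appears on the right-hand side of any dependency, so F must belong to every candidate key.
{F}⁺ = {B, F, G, K, L}, which is all of the schema, so {F} is the only candidate key.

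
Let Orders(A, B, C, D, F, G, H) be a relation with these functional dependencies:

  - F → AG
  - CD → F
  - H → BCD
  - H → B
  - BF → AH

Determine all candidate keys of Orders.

{H}⁺: H→BCD adds B, C, D; CD→F adds F; BF→AH adds A; F→AG adds G → {A, B, C, D, F, G, H}.
{B, F}⁺: F→AG adds A, G; BF→AH adds H; H→BCD adds C, D → {A, B, C, D, F, G, H}.
{B, C, D}⁺: CD→F adds F; BF→AH adds A, H; F→AG adds G → {A, B, C, D, F, G, H}.
Any other superkey contains one of these as a subset, so there are no further candidate keys.

{H}, {B, F}, {B, C, D}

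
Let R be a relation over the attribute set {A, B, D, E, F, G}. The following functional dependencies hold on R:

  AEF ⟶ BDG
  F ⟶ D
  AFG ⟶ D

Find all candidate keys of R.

AEF

Attributes A, E, F never appear on any right-hand side, so every candidate key must contain {A, E, F}.
{A, E, F}⁺ = {A, B, D, E, F, G}, which is all of the schema, so {A, E, F} is the only candidate key.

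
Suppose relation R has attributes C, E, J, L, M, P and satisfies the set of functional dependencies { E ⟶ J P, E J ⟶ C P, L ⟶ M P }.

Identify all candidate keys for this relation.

{E, L}

Attributes E, L never appear on any right-hand side, so every candidate key must contain {E, L}.
{E, L}⁺ = {C, E, J, L, M, P}, which is all of the schema, so {E, L} is the only candidate key.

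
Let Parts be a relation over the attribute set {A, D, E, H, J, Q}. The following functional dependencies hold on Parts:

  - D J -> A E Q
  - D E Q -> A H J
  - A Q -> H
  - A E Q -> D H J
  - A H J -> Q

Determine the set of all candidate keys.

{D, J}, {A, E, Q}, {D, E, Q}, {A, E, H, J}

{D, J}⁺: DJ→AEQ adds A, E, Q; DEQ→AHJ adds H → {A, D, E, H, J, Q}. Minimal: {J}⁺ = {J}; {D}⁺ = {D} — none reach the full schema.
{A, E, Q}⁺: AQ→H adds H; AEQ→DHJ adds D, J → {A, D, E, H, J, Q}. Minimal: {E, Q}⁺ = {E, Q}; {A, Q}⁺ = {A, H, Q}; {A, E}⁺ = {A, E} — none reach the full schema.
{D, E, Q}⁺: DEQ→AHJ adds A, H, J → {A, D, E, H, J, Q}. Minimal: {E, Q}⁺ = {E, Q}; {D, Q}⁺ = {D, Q}; {D, E}⁺ = {D, E} — none reach the full schema.
{A, E, H, J}⁺: AHJ→Q adds Q; AEQ→DHJ adds D → {A, D, E, H, J, Q}. Minimal: {E, H, J}⁺ = {E, H, J}; {A, H, J}⁺ = {A, H, J, Q}; {A, E, J}⁺ = {A, E, J}; … — none reach the full schema.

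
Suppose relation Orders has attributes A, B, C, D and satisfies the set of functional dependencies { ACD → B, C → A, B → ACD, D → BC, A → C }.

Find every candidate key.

(B); (D)

{B}⁺: B→ACD adds A, C, D → {A, B, C, D}.
{D}⁺: D→BC adds B, C; C→A adds A → {A, B, C, D}.
Any other superkey contains one of these as a subset, so there are no further candidate keys.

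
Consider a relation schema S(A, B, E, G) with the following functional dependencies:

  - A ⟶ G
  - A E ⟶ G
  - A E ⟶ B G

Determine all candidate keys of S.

Attributes A, E never appear on any right-hand side, so every candidate key must contain {A, E}.
{A, E}⁺ = {A, B, E, G}, which is all of the schema, so {A, E} is the only candidate key.

{A, E}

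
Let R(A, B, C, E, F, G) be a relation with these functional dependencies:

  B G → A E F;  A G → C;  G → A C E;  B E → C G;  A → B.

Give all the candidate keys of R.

G, AE, BE

{G}⁺: G→ACE adds A, C, E; A→B adds B; BG→AEF adds F → {A, B, C, E, F, G}.
{A, E}⁺: A→B adds B; BE→CG adds C, G; BG→AEF adds F → {A, B, C, E, F, G}. Minimal: {E}⁺ = {E}; {A}⁺ = {A, B} — none reach the full schema.
{B, E}⁺: BE→CG adds C, G; BG→AEF adds A, F → {A, B, C, E, F, G}. Minimal: {E}⁺ = {E}; {B}⁺ = {B} — none reach the full schema.
Any other superkey contains one of these as a subset, so there are no further candidate keys.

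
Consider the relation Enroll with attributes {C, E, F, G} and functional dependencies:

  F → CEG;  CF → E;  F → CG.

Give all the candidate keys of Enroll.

{F}

{F}⁺: F→CEG adds C, E, G → {C, E, F, G}.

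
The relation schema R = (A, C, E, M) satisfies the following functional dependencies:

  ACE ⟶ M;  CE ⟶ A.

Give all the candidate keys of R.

{C, E}

Attributes C, E never appear on any right-hand side, so every candidate key must contain {C, E}.
{C, E}⁺ = {A, C, E, M}, which is all of the schema, so {C, E} is the only candidate key.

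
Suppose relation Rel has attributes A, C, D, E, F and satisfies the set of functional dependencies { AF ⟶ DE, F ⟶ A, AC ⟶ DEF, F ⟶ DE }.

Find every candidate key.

{A, C}⁺: AC→DEF adds D, E, F → {A, C, D, E, F}. Minimal: {C}⁺ = {C}; {A}⁺ = {A} — none reach the full schema.
{C, F}⁺: F→A adds A; AC→DEF adds D, E → {A, C, D, E, F}. Minimal: {F}⁺ = {A, D, E, F}; {C}⁺ = {C} — none reach the full schema.
Any other superkey contains one of these as a subset, so there are no further candidate keys.

{A, C}, {C, F}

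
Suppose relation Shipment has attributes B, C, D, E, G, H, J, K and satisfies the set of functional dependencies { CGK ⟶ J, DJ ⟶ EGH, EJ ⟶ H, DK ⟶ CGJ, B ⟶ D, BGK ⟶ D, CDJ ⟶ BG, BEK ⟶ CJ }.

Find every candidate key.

(B, K), (D, K)

Attribute K never appears on the right-hand side of any dependency, so K must belong to every candidate key.
{K}⁺ = {K}, which is not all of the schema, so we must add further attributes.
{B, K}⁺: B→D adds D; DK→CGJ adds C, G, J; DJ→EGH adds E, H → {B, C, D, E, G, H, J, K}. Minimal: {K}⁺ = {K}; {B}⁺ = {B, D} — none reach the full schema.
{D, K}⁺: DK→CGJ adds C, G, J; CDJ→BG adds B; DJ→EGH adds E, H → {B, C, D, E, G, H, J, K}. Minimal: {K}⁺ = {K}; {D}⁺ = {D} — none reach the full schema.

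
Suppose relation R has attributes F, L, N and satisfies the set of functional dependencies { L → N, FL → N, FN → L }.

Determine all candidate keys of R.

Attribute F never appears on the right-hand side of any dependency, so F must belong to every candidate key.
{F}⁺ = {F}, which is not all of the schema, so we must add further attributes.
{F, L}⁺: L→N adds N → {F, L, N}.
{F, N}⁺: FN→L adds L → {F, L, N}.
Any other superkey contains one of these as a subset, so there are no further candidate keys.

{F, L}, {F, N}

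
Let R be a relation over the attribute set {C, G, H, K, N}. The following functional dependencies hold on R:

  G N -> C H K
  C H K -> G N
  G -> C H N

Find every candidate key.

(G), (C, H, K)

{G}⁺: G→CHN adds C, H, N; GN→CHK adds K → {C, G, H, K, N}.
{C, H, K}⁺: CHK→GN adds G, N → {C, G, H, K, N}.
Any other superkey contains one of these as a subset, so there are no further candidate keys.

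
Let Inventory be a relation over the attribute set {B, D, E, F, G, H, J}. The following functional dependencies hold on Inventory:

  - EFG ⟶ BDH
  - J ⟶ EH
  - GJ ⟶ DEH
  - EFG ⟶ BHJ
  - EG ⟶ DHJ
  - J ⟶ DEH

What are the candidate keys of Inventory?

Attributes F, G never appear on any right-hand side, so every candidate key must contain {F, G}.
{F, G}⁺ = {F, G}, which is not all of the schema, so we must add further attributes.
{E, F, G}⁺: EFG→BDH adds B, D, H; EFG→BHJ adds J → {B, D, E, F, G, H, J}. Minimal: {F, G}⁺ = {F, G}; {E, G}⁺ = {D, E, G, H, J}; {E, F}⁺ = {E, F} — none reach the full schema.
{F, G, J}⁺: J→EH adds E, H; GJ→DEH adds D; EFG→BHJ adds B → {B, D, E, F, G, H, J}. Minimal: {G, J}⁺ = {D, E, G, H, J}; {F, J}⁺ = {D, E, F, H, J}; {F, G}⁺ = {F, G} — none reach the full schema.

(E, F, G), (F, G, J)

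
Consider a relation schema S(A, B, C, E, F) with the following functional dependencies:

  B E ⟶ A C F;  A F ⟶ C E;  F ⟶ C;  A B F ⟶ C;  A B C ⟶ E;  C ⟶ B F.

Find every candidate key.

(A, C), (A, F), (B, E), (C, E), (E, F)

{A, C}⁺: C→BF adds B, F; AF→CE adds E → {A, B, C, E, F}.
{A, F}⁺: AF→CE adds C, E; C→BF adds B → {A, B, C, E, F}.
{B, E}⁺: BE→ACF adds A, C, F → {A, B, C, E, F}.
{C, E}⁺: C→BF adds B, F; BE→ACF adds A → {A, B, C, E, F}.
{E, F}⁺: F→C adds C; C→BF adds B; BE→ACF adds A → {A, B, C, E, F}.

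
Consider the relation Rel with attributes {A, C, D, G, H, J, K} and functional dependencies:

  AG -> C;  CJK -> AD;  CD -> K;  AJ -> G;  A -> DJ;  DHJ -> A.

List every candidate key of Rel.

(A, H); (D, H, J); (C, H, J, K)

Attribute H never appears on the right-hand side of any dependency, so H must belong to every candidate key.
{H}⁺ = {H}, which is not all of the schema, so we must add further attributes.
{A, H}⁺: A→DJ adds D, J; AJ→G adds G; AG→C adds C; CD→K adds K → {A, C, D, G, H, J, K}. Minimal: {H}⁺ = {H}; {A}⁺ = {A, C, D, G, J, K} — none reach the full schema.
{D, H, J}⁺: DHJ→A adds A; AJ→G adds G; AG→C adds C; CD→K adds K → {A, C, D, G, H, J, K}. Minimal: {H, J}⁺ = {H, J}; {D, J}⁺ = {D, J}; {D, H}⁺ = {D, H} — none reach the full schema.
{C, H, J, K}⁺: CJK→AD adds A, D; AJ→G adds G → {A, C, D, G, H, J, K}. Minimal: {H, J, K}⁺ = {H, J, K}; {C, J, K}⁺ = {A, C, D, G, J, K}; {C, H, K}⁺ = {C, H, K}; … — none reach the full schema.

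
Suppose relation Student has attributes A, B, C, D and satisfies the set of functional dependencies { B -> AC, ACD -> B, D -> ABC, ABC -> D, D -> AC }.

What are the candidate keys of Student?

B; D

{B}⁺: B→AC adds A, C; ABC→D adds D → {A, B, C, D}.
{D}⁺: D→ABC adds A, B, C → {A, B, C, D}.
Any other superkey contains one of these as a subset, so there are no further candidate keys.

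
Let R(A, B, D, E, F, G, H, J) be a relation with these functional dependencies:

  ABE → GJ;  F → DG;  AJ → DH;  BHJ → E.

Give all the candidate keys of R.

{A, B, E, F}, {A, B, F, J}

{A, B, E, F}⁺: ABE→GJ adds G, J; F→DG adds D; AJ→DH adds H → {A, B, D, E, F, G, H, J}.
{A, B, F, J}⁺: F→DG adds D, G; AJ→DH adds H; BHJ→E adds E → {A, B, D, E, F, G, H, J}.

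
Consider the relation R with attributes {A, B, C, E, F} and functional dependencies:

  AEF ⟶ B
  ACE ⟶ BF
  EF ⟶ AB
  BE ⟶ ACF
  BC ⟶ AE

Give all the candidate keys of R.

(B, C), (B, E), (E, F), (A, C, E)

{B, C}⁺: BC→AE adds A, E; ACE→BF adds F → {A, B, C, E, F}.
{B, E}⁺: BE→ACF adds A, C, F → {A, B, C, E, F}.
{E, F}⁺: EF→AB adds A, B; BE→ACF adds C → {A, B, C, E, F}.
{A, C, E}⁺: ACE→BF adds B, F → {A, B, C, E, F}.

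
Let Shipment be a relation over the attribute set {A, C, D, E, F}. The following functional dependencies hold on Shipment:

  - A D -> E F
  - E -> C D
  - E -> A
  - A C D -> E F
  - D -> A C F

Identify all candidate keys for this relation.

D, E

{D}⁺: D→ACF adds A, C, F; AD→EF adds E → {A, C, D, E, F}.
{E}⁺: E→CD adds C, D; E→A adds A; ACD→EF adds F → {A, C, D, E, F}.
Any other superkey contains one of these as a subset, so there are no further candidate keys.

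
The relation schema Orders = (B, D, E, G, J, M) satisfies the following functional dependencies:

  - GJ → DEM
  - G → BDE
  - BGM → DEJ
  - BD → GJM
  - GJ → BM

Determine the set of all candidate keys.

G; BD

{G}⁺: G→BDE adds B, D, E; BD→GJM adds J, M → {B, D, E, G, J, M}.
{B, D}⁺: BD→GJM adds G, J, M; GJ→DEM adds E → {B, D, E, G, J, M}.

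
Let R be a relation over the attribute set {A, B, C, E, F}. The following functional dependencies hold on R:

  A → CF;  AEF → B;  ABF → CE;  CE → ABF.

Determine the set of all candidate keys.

(A, B), (A, E), (C, E)

{A, B}⁺: A→CF adds C, F; ABF→CE adds E → {A, B, C, E, F}. Minimal: {B}⁺ = {B}; {A}⁺ = {A, C, F} — none reach the full schema.
{A, E}⁺: A→CF adds C, F; AEF→B adds B → {A, B, C, E, F}. Minimal: {E}⁺ = {E}; {A}⁺ = {A, C, F} — none reach the full schema.
{C, E}⁺: CE→ABF adds A, B, F → {A, B, C, E, F}. Minimal: {E}⁺ = {E}; {C}⁺ = {C} — none reach the full schema.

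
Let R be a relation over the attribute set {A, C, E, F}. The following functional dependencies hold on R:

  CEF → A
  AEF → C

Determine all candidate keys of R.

Attributes E, F never appear on any right-hand side, so every candidate key must contain {E, F}.
{E, F}⁺ = {E, F}, which is not all of the schema, so we must add further attributes.
{A, E, F}⁺: AEF→C adds C → {A, C, E, F}. Minimal: {E, F}⁺ = {E, F}; {A, F}⁺ = {A, F}; {A, E}⁺ = {A, E} — none reach the full schema.
{C, E, F}⁺: CEF→A adds A → {A, C, E, F}. Minimal: {E, F}⁺ = {E, F}; {C, F}⁺ = {C, F}; {C, E}⁺ = {C, E} — none reach the full schema.
Any other superkey contains one of these as a subset, so there are no further candidate keys.

AEF, CEF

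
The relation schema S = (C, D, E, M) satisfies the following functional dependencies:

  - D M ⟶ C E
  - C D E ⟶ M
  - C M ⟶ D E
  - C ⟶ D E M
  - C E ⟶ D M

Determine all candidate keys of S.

{C}; {D, M}

{C}⁺: C→DEM adds D, E, M → {C, D, E, M}.
{D, M}⁺: DM→CE adds C, E → {C, D, E, M}. Minimal: {M}⁺ = {M}; {D}⁺ = {D} — none reach the full schema.
Any other superkey contains one of these as a subset, so there are no further candidate keys.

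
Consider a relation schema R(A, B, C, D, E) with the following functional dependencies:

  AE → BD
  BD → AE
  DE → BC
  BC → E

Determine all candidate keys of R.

{A, E}, {B, D}, {D, E}, {A, B, C}

{A, E}⁺: AE→BD adds B, D; DE→BC adds C → {A, B, C, D, E}. Minimal: {E}⁺ = {E}; {A}⁺ = {A} — none reach the full schema.
{B, D}⁺: BD→AE adds A, E; DE→BC adds C → {A, B, C, D, E}. Minimal: {D}⁺ = {D}; {B}⁺ = {B} — none reach the full schema.
{D, E}⁺: DE→BC adds B, C; BD→AE adds A → {A, B, C, D, E}. Minimal: {E}⁺ = {E}; {D}⁺ = {D} — none reach the full schema.
{A, B, C}⁺: BC→E adds E; AE→BD adds D → {A, B, C, D, E}. Minimal: {B, C}⁺ = {B, C, E}; {A, C}⁺ = {A, C}; {A, B}⁺ = {A, B} — none reach the full schema.
Any other superkey contains one of these as a subset, so there are no further candidate keys.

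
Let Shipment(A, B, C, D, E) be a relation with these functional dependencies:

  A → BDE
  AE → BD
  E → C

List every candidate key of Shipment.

A

Attribute A never appears on the right-hand side of any dependency, so A must belong to every candidate key.
{A}⁺ = {A, B, C, D, E}, which is all of the schema, so {A} is the only candidate key.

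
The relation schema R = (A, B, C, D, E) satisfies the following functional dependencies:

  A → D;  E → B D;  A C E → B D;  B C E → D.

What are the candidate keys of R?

Attributes A, C, E never appear on any right-hand side, so every candidate key must contain {A, C, E}.
{A, C, E}⁺ = {A, B, C, D, E}, which is all of the schema, so {A, C, E} is the only candidate key.

ACE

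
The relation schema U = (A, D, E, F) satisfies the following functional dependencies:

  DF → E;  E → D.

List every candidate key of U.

{A, D, F}, {A, E, F}

{A, D, F}⁺: DF→E adds E → {A, D, E, F}. Minimal: {D, F}⁺ = {D, E, F}; {A, F}⁺ = {A, F}; {A, D}⁺ = {A, D} — none reach the full schema.
{A, E, F}⁺: E→D adds D → {A, D, E, F}. Minimal: {E, F}⁺ = {D, E, F}; {A, F}⁺ = {A, F}; {A, E}⁺ = {A, D, E} — none reach the full schema.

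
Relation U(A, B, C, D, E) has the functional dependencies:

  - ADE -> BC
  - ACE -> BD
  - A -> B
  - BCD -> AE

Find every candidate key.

ACD, ACE, ADE, BCD

{A, C, D}⁺: A→B adds B; BCD→AE adds E → {A, B, C, D, E}. Minimal: {C, D}⁺ = {C, D}; {A, D}⁺ = {A, B, D}; {A, C}⁺ = {A, B, C} — none reach the full schema.
{A, C, E}⁺: ACE→BD adds B, D → {A, B, C, D, E}. Minimal: {C, E}⁺ = {C, E}; {A, E}⁺ = {A, B, E}; {A, C}⁺ = {A, B, C} — none reach the full schema.
{A, D, E}⁺: ADE→BC adds B, C → {A, B, C, D, E}. Minimal: {D, E}⁺ = {D, E}; {A, E}⁺ = {A, B, E}; {A, D}⁺ = {A, B, D} — none reach the full schema.
{B, C, D}⁺: BCD→AE adds A, E → {A, B, C, D, E}. Minimal: {C, D}⁺ = {C, D}; {B, D}⁺ = {B, D}; {B, C}⁺ = {B, C} — none reach the full schema.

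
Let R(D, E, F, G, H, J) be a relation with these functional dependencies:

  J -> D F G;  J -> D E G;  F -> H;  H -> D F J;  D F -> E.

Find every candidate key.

{F}, {H}, {J}

{F}⁺: F→H adds H; H→DFJ adds D, J; DF→E adds E; J→DFG adds G → {D, E, F, G, H, J}.
{H}⁺: H→DFJ adds D, F, J; DF→E adds E; J→DFG adds G → {D, E, F, G, H, J}.
{J}⁺: J→DFG adds D, F, G; J→DEG adds E; F→H adds H → {D, E, F, G, H, J}.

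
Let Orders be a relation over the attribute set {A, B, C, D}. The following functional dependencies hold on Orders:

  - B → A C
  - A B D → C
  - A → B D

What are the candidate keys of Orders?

{A}⁺: A→BD adds B, D; B→AC adds C → {A, B, C, D}.
{B}⁺: B→AC adds A, C; A→BD adds D → {A, B, C, D}.

{A}; {B}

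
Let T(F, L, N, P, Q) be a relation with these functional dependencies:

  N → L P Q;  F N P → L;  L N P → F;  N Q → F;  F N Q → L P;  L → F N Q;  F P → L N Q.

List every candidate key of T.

L, N, FP

{L}⁺: L→FNQ adds F, N, Q; N→LPQ adds P → {F, L, N, P, Q}.
{N}⁺: N→LPQ adds L, P, Q; LNP→F adds F → {F, L, N, P, Q}.
{F, P}⁺: FP→LNQ adds L, N, Q → {F, L, N, P, Q}. Minimal: {P}⁺ = {P}; {F}⁺ = {F} — none reach the full schema.
Any other superkey contains one of these as a subset, so there are no further candidate keys.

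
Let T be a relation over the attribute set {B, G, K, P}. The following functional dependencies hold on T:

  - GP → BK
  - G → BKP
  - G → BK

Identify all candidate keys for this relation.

(G)

Attribute G never appears on the right-hand side of any dependency, so G must belong to every candidate key.
{G}⁺ = {B, G, K, P}, which is all of the schema, so {G} is the only candidate key.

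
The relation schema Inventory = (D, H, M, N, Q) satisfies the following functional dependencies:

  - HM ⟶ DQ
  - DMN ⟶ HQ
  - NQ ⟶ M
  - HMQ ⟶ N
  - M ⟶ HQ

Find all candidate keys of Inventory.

{M}⁺: M→HQ adds H, Q; HM→DQ adds D; HMQ→N adds N → {D, H, M, N, Q}.
{N, Q}⁺: NQ→M adds M; M→HQ adds H; HM→DQ adds D → {D, H, M, N, Q}.

(M), (N, Q)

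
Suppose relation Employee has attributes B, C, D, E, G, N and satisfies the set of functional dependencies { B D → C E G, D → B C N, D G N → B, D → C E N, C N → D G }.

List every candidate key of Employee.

{D}⁺: D→BCN adds B, C, N; D→CEN adds E; CN→DG adds G → {B, C, D, E, G, N}.
{C, N}⁺: CN→DG adds D, G; D→BCN adds B; D→CEN adds E → {B, C, D, E, G, N}. Minimal: {N}⁺ = {N}; {C}⁺ = {C} — none reach the full schema.

{D}; {C, N}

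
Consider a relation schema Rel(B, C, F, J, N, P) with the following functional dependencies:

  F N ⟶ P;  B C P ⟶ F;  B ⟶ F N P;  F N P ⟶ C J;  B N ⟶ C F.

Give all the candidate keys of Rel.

{B}

{B}⁺: B→FNP adds F, N, P; FNP→CJ adds C, J → {B, C, F, J, N, P}.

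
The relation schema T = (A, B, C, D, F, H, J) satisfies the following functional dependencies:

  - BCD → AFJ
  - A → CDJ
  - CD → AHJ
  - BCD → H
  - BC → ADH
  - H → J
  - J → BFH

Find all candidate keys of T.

{A}⁺: A→CDJ adds C, D, J; CD→AHJ adds H; J→BFH adds B, F → {A, B, C, D, F, H, J}.
{B, C}⁺: BC→ADH adds A, D, H; H→J adds J; J→BFH adds F → {A, B, C, D, F, H, J}.
{C, D}⁺: CD→AHJ adds A, H, J; J→BFH adds B, F → {A, B, C, D, F, H, J}.
{C, H}⁺: H→J adds J; J→BFH adds B, F; BC→ADH adds A, D → {A, B, C, D, F, H, J}.
{C, J}⁺: J→BFH adds B, F, H; BC→ADH adds A, D → {A, B, C, D, F, H, J}.

(A), (B, C), (C, D), (C, H), (C, J)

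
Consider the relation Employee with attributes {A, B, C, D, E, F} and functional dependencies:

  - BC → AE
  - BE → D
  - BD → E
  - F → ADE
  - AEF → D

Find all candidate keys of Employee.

{B, C, F}⁺: BC→AE adds A, E; BE→D adds D → {A, B, C, D, E, F}. Minimal: {C, F}⁺ = {A, C, D, E, F}; {B, F}⁺ = {A, B, D, E, F}; {B, C}⁺ = {A, B, C, D, E} — none reach the full schema.

{B, C, F}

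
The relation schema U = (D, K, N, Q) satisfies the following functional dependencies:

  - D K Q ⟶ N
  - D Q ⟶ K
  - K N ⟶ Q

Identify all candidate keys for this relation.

DQ, DKN

{D, Q}⁺: DQ→K adds K; DKQ→N adds N → {D, K, N, Q}. Minimal: {Q}⁺ = {Q}; {D}⁺ = {D} — none reach the full schema.
{D, K, N}⁺: KN→Q adds Q → {D, K, N, Q}. Minimal: {K, N}⁺ = {K, N, Q}; {D, N}⁺ = {D, N}; {D, K}⁺ = {D, K} — none reach the full schema.
Any other superkey contains one of these as a subset, so there are no further candidate keys.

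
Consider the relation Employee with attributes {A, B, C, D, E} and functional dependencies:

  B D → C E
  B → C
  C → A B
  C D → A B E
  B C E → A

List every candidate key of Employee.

BD, CD

Attribute D never appears on the right-hand side of any dependency, so D must belong to every candidate key.
{D}⁺ = {D}, which is not all of the schema, so we must add further attributes.
{B, D}⁺: BD→CE adds C, E; C→AB adds A → {A, B, C, D, E}. Minimal: {D}⁺ = {D}; {B}⁺ = {A, B, C} — none reach the full schema.
{C, D}⁺: C→AB adds A, B; CD→ABE adds E → {A, B, C, D, E}. Minimal: {D}⁺ = {D}; {C}⁺ = {A, B, C} — none reach the full schema.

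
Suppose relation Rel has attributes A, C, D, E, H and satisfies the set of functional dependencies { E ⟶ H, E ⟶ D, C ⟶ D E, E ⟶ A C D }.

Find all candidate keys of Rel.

{C}⁺: C→DE adds D, E; E→ACD adds A; E→H adds H → {A, C, D, E, H}.
{E}⁺: E→H adds H; E→D adds D; E→ACD adds A, C → {A, C, D, E, H}.

(C); (E)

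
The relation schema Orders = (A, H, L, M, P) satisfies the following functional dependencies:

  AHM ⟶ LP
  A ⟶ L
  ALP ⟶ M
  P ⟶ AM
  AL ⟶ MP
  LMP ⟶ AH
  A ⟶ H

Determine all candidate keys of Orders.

{A}⁺: A→L adds L; AL→MP adds M, P; LMP→AH adds H → {A, H, L, M, P}.
{P}⁺: P→AM adds A, M; A→H adds H; AHM→LP adds L → {A, H, L, M, P}.

(A), (P)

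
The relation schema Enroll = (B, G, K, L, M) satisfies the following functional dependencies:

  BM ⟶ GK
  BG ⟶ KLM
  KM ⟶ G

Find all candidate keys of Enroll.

{B, G}, {B, M}

Attribute B never appears on the right-hand side of any dependency, so B must belong to every candidate key.
{B}⁺ = {B}, which is not all of the schema, so we must add further attributes.
{B, G}⁺: BG→KLM adds K, L, M → {B, G, K, L, M}. Minimal: {G}⁺ = {G}; {B}⁺ = {B} — none reach the full schema.
{B, M}⁺: BM→GK adds G, K; BG→KLM adds L → {B, G, K, L, M}. Minimal: {M}⁺ = {M}; {B}⁺ = {B} — none reach the full schema.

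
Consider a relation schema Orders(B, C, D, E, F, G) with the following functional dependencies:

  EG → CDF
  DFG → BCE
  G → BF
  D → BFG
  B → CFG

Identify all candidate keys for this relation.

(D), (B, E), (E, G)

{D}⁺: D→BFG adds B, F, G; B→CFG adds C; DFG→BCE adds E → {B, C, D, E, F, G}.
{B, E}⁺: B→CFG adds C, F, G; EG→CDF adds D → {B, C, D, E, F, G}.
{E, G}⁺: EG→CDF adds C, D, F; DFG→BCE adds B → {B, C, D, E, F, G}.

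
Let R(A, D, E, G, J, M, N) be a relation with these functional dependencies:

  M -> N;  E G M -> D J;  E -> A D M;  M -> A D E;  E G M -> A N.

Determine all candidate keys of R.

(E, G), (G, M)

Attribute G never appears on the right-hand side of any dependency, so G must belong to every candidate key.
{G}⁺ = {G}, which is not all of the schema, so we must add further attributes.
{E, G}⁺: E→ADM adds A, D, M; EGM→AN adds N; EGM→DJ adds J → {A, D, E, G, J, M, N}. Minimal: {G}⁺ = {G}; {E}⁺ = {A, D, E, M, N} — none reach the full schema.
{G, M}⁺: M→N adds N; M→ADE adds A, D, E; EGM→DJ adds J → {A, D, E, G, J, M, N}. Minimal: {M}⁺ = {A, D, E, M, N}; {G}⁺ = {G} — none reach the full schema.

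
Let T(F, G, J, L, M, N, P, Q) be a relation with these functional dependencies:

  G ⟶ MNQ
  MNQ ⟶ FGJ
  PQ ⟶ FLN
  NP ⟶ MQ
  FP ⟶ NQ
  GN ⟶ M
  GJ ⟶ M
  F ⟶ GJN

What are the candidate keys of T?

Attribute P never appears on the right-hand side of any dependency, so P must belong to every candidate key.
{P}⁺ = {P}, which is not all of the schema, so we must add further attributes.
{F, P}⁺: FP→NQ adds N, Q; F→GJN adds G, J; G→MNQ adds M; PQ→FLN adds L → {F, G, J, L, M, N, P, Q}. Minimal: {P}⁺ = {P}; {F}⁺ = {F, G, J, M, N, Q} — none reach the full schema.
{G, P}⁺: G→MNQ adds M, N, Q; MNQ→FGJ adds F, J; PQ→FLN adds L → {F, G, J, L, M, N, P, Q}. Minimal: {P}⁺ = {P}; {G}⁺ = {F, G, J, M, N, Q} — none reach the full schema.
{N, P}⁺: NP→MQ adds M, Q; MNQ→FGJ adds F, G, J; PQ→FLN adds L → {F, G, J, L, M, N, P, Q}. Minimal: {P}⁺ = {P}; {N}⁺ = {N} — none reach the full schema.
{P, Q}⁺: PQ→FLN adds F, L, N; NP→MQ adds M; F→GJN adds G, J → {F, G, J, L, M, N, P, Q}. Minimal: {Q}⁺ = {Q}; {P}⁺ = {P} — none reach the full schema.

FP, GP, NP, PQ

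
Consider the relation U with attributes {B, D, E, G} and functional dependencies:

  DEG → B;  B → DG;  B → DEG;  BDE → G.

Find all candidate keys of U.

B, DEG

{B}⁺: B→DG adds D, G; B→DEG adds E → {B, D, E, G}.
{D, E, G}⁺: DEG→B adds B → {B, D, E, G}. Minimal: {E, G}⁺ = {E, G}; {D, G}⁺ = {D, G}; {D, E}⁺ = {D, E} — none reach the full schema.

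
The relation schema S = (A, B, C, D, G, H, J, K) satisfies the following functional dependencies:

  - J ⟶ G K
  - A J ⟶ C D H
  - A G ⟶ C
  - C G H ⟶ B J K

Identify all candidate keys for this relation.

{A, J}⁺: J→GK adds G, K; AJ→CDH adds C, D, H; CGH→BJK adds B → {A, B, C, D, G, H, J, K}. Minimal: {J}⁺ = {G, J, K}; {A}⁺ = {A} — none reach the full schema.
{A, G, H}⁺: AG→C adds C; CGH→BJK adds B, J, K; AJ→CDH adds D → {A, B, C, D, G, H, J, K}. Minimal: {G, H}⁺ = {G, H}; {A, H}⁺ = {A, H}; {A, G}⁺ = {A, C, G} — none reach the full schema.

AJ, AGH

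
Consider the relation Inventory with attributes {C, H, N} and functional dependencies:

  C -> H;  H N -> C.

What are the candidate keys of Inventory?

Attribute N never appears on the right-hand side of any dependency, so N must belong to every candidate key.
{N}⁺ = {N}, which is not all of the schema, so we must add further attributes.
{C, N}⁺: C→H adds H → {C, H, N}.
{H, N}⁺: HN→C adds C → {C, H, N}.

(C, N), (H, N)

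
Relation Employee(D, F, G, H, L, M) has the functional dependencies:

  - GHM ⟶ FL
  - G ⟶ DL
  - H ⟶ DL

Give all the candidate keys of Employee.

GHM

Attributes G, H, M never appear on any right-hand side, so every candidate key must contain {G, H, M}.
{G, H, M}⁺ = {D, F, G, H, L, M}, which is all of the schema, so {G, H, M} is the only candidate key.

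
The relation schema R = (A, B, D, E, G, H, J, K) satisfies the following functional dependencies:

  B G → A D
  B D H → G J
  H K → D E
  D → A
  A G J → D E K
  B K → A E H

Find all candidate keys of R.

{B, K}; {B, D, H}; {B, G, H}; {B, G, J}

Attribute B never appears on the right-hand side of any dependency, so B must belong to every candidate key.
{B}⁺ = {B}, which is not all of the schema, so we must add further attributes.
{B, K}⁺: BK→AEH adds A, E, H; HK→DE adds D; BDH→GJ adds G, J → {A, B, D, E, G, H, J, K}. Minimal: {K}⁺ = {K}; {B}⁺ = {B} — none reach the full schema.
{B, D, H}⁺: BDH→GJ adds G, J; D→A adds A; AGJ→DEK adds E, K → {A, B, D, E, G, H, J, K}. Minimal: {D, H}⁺ = {A, D, H}; {B, H}⁺ = {B, H}; {B, D}⁺ = {A, B, D} — none reach the full schema.
{B, G, H}⁺: BG→AD adds A, D; BDH→GJ adds J; AGJ→DEK adds E, K → {A, B, D, E, G, H, J, K}. Minimal: {G, H}⁺ = {G, H}; {B, H}⁺ = {B, H}; {B, G}⁺ = {A, B, D, G} — none reach the full schema.
{B, G, J}⁺: BG→AD adds A, D; AGJ→DEK adds E, K; BK→AEH adds H → {A, B, D, E, G, H, J, K}. Minimal: {G, J}⁺ = {G, J}; {B, J}⁺ = {B, J}; {B, G}⁺ = {A, B, D, G} — none reach the full schema.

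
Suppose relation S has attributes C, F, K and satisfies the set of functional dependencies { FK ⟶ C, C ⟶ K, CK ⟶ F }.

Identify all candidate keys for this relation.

{C}⁺: C→K adds K; CK→F adds F → {C, F, K}.
{F, K}⁺: FK→C adds C → {C, F, K}. Minimal: {K}⁺ = {K}; {F}⁺ = {F} — none reach the full schema.

{C}, {F, K}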